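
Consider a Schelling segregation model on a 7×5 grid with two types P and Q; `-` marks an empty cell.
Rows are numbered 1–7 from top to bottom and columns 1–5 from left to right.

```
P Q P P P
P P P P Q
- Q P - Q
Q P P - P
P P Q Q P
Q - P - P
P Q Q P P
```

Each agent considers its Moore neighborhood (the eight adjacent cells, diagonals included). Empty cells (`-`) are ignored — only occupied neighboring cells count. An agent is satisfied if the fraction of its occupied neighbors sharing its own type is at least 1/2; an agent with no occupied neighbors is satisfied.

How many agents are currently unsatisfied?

12

Row 1: (1,1)P 2/3 satisfied · (1,2)Q 0/5 not · (1,3)P 4/5 satisfied · (1,4)P 4/5 satisfied · (1,5)P 2/3 satisfied
Row 2: (2,1)P 2/4 satisfied · (2,2)P 5/7 satisfied · (2,3)P 5/7 satisfied · (2,4)P 5/7 satisfied · (2,5)Q 1/4 not
Row 3: (3,2)Q 1/7 not · (3,3)P 5/6 satisfied · (3,5)Q 1/3 not
Row 4: (4,1)Q 1/4 not · (4,2)P 4/7 satisfied · (4,3)P 3/6 satisfied · (4,5)P 1/3 not
Row 5: (5,1)P 2/4 satisfied · (5,2)P 4/7 satisfied · (5,3)Q 1/5 not · (5,4)Q 1/6 not · (5,5)P 2/3 satisfied
Row 6: (6,1)Q 1/4 not · (6,3)P 2/6 not · (6,5)P 3/4 satisfied
Row 7: (7,1)P 0/2 not · (7,2)Q 2/4 satisfied · (7,3)Q 1/3 not · (7,4)P 3/4 satisfied · (7,5)P 2/2 satisfied
Unsatisfied: (1,2), (2,5), (3,2), (3,5), (4,1), (4,5), (5,3), (5,4), (6,1), (6,3), (7,1), (7,3) — 12 in total.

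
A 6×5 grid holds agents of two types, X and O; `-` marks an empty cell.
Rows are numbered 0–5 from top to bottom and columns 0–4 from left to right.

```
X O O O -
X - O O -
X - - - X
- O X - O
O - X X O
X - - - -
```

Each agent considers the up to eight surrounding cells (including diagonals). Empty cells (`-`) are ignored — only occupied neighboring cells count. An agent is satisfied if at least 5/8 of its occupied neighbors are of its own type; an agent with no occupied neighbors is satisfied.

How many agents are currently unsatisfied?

10

(0,0)X 1/2 ✗
(0,1)O 2/4 ✗
(0,2)O 4/4 ✓
(0,3)O 3/3 ✓
(1,0)X 2/3 ✓
(1,2)O 4/4 ✓
(1,3)O 3/4 ✓
(2,0)X 1/2 ✗
(2,4)X 0/2 ✗
(3,1)O 1/4 ✗
(3,2)X 2/3 ✓
(3,4)O 1/3 ✗
(4,0)O 1/2 ✗
(4,2)X 2/3 ✓
(4,3)X 2/4 ✗
(4,4)O 1/2 ✗
(5,0)X 0/1 ✗
Unsatisfied: (0,0), (0,1), (2,0), (2,4), (3,1), (3,4), (4,0), (4,3), (4,4), (5,0) — 10 in total.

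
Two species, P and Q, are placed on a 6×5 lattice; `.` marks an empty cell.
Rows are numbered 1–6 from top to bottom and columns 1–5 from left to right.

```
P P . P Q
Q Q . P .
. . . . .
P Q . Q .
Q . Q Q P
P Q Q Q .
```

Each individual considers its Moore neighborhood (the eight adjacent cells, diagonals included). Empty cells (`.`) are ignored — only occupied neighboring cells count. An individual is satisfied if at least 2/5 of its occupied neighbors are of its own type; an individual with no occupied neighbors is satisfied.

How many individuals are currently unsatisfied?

(1,1)P 1/3 ✗
(1,2)P 1/3 ✗
(1,4)P 1/2 ✓
(1,5)Q 0/2 ✗
(2,1)Q 1/3 ✗
(2,2)Q 1/3 ✗
(2,4)P 1/2 ✓
(4,1)P 0/2 ✗
(4,2)Q 2/3 ✓
(4,4)Q 2/3 ✓
(5,1)Q 2/4 ✓
(5,3)Q 6/6 ✓
(5,4)Q 4/5 ✓
(5,5)P 0/3 ✗
(6,1)P 0/2 ✗
(6,2)Q 3/4 ✓
(6,3)Q 4/4 ✓
(6,4)Q 3/4 ✓
Unsatisfied: (1,1), (1,2), (1,5), (2,1), (2,2), (4,1), (5,5), (6,1) — 8 in total.

8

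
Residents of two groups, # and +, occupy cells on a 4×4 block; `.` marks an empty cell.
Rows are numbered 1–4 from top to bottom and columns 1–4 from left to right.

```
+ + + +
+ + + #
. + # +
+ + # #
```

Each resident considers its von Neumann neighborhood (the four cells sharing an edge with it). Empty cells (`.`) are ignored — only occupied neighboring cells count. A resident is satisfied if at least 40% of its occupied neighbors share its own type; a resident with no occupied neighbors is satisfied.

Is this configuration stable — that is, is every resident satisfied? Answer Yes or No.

No

(1,1)+ 2/2 ok
(1,2)+ 3/3 ok
(1,3)+ 3/3 ok
(1,4)+ 1/2 ok
(2,1)+ 2/2 ok
(2,2)+ 4/4 ok
(2,3)+ 2/4 ok
(2,4)# 0/3 unhappy
(3,2)+ 2/3 ok
(3,3)# 1/4 unhappy
(3,4)+ 0/3 unhappy
(4,1)+ 1/1 ok
(4,2)+ 2/3 ok
(4,3)# 2/3 ok
(4,4)# 1/2 ok
For instance (2,4) has only 0/3 same-type neighbors, below 2/5.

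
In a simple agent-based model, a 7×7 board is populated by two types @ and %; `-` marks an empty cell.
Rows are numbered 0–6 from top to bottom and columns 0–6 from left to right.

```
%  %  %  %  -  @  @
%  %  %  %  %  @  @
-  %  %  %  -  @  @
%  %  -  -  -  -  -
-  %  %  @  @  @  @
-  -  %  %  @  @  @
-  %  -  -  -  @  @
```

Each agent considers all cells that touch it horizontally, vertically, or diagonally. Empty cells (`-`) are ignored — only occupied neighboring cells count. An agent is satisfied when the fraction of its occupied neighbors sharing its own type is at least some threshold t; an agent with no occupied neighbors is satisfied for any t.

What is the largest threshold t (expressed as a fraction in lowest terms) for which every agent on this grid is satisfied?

Row 0: (0,0)% 3/3 · (0,1)% 5/5 · (0,2)% 5/5 · (0,3)% 4/4 · (0,5)@ 3/4 · (0,6)@ 3/3
Row 1: (1,0)% 4/4 · (1,1)% 7/7 · (1,2)% 8/8 · (1,3)% 6/6 · (1,4)% 3/6 · (1,5)@ 5/6 · (1,6)@ 5/5
Row 2: (2,1)% 6/6 · (2,2)% 6/6 · (2,3)% 4/4 · (2,5)@ 3/4 · (2,6)@ 3/3
Row 3: (3,0)% 3/3 · (3,1)% 5/5
Row 4: (4,1)% 4/4 · (4,2)% 4/5 · (4,3)@ 2/5 · (4,4)@ 4/5 · (4,5)@ 5/5 · (4,6)@ 3/3
Row 5: (5,2)% 4/5 · (5,3)% 2/5 · (5,4)@ 5/6 · (5,5)@ 7/7 · (5,6)@ 5/5
Row 6: (6,1)% 1/1 · (6,5)@ 4/4 · (6,6)@ 3/3
The smallest same-type fraction is 2/5 at (4,3), which reduces to 2/5. Any threshold above that leaves this agent unsatisfied.

2/5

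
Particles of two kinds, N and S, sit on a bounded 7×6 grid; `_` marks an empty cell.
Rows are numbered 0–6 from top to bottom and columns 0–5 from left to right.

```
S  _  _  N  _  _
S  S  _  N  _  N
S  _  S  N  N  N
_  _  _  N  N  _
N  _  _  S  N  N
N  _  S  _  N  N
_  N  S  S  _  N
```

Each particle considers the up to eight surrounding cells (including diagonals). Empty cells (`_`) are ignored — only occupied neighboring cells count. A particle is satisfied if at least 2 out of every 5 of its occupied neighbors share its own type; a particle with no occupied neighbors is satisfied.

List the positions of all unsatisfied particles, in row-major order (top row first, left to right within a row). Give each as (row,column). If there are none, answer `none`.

(0,0)S 2/2 ok
(0,3)N 1/1 ok
(1,0)S 3/3 ok
(1,1)S 4/4 ok
(1,3)N 3/4 ok
(1,5)N 2/2 ok
(2,0)S 2/2 ok
(2,2)S 1/4 unhappy
(2,3)N 4/5 ok
(2,4)N 6/6 ok
(2,5)N 3/3 ok
(3,3)N 4/6 ok
(3,4)N 6/7 ok
(4,0)N 1/1 ok
(4,3)S 1/5 unhappy
(4,4)N 5/6 ok
(4,5)N 4/4 ok
(5,0)N 2/2 ok
(5,2)S 3/4 ok
(5,4)N 4/6 ok
(5,5)N 4/4 ok
(6,1)N 1/3 unhappy
(6,2)S 2/3 ok
(6,3)S 2/3 ok
(6,5)N 2/2 ok

(2,2), (4,3), (6,1)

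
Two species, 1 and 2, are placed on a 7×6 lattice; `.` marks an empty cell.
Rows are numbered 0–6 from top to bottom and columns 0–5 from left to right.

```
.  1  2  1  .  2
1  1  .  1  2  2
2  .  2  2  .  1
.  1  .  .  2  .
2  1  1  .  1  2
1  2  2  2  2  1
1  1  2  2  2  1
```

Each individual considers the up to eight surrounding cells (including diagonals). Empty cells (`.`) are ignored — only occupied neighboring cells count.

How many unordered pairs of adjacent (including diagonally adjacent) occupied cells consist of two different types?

38

Scan each occupied cell's neighbors to the right and below (and the two forward diagonals) so each pair is counted once.
Row 0: 1(0,1)–2(0,2)≠ 1(0,1)–1(1,1)= 1(0,1)–1(1,0)= 2(0,2)–1(0,3)≠ 2(0,2)–1(1,3)≠ 2(0,2)–1(1,1)≠ 1(0,3)–1(1,3)= 1(0,3)–2(1,4)≠ 2(0,5)–2(1,5)= 2(0,5)–2(1,4)=  → 5/10 unlike.
Row 1: 1(1,0)–1(1,1)= 1(1,0)–2(2,0)≠ 1(1,1)–2(2,2)≠ 1(1,1)–2(2,0)≠ 1(1,3)–2(1,4)≠ 1(1,3)–2(2,3)≠ 1(1,3)–2(2,2)≠ 2(1,4)–2(1,5)= 2(1,4)–1(2,5)≠ 2(1,4)–2(2,3)= 2(1,5)–1(2,5)≠  → 8/11 unlike.
Row 2: 2(2,0)–1(3,1)≠ 2(2,2)–2(2,3)= 2(2,2)–1(3,1)≠ 2(2,3)–2(3,4)= 1(2,5)–2(3,4)≠  → 3/5 unlike.
Row 3: 1(3,1)–1(4,1)= 1(3,1)–1(4,2)= 1(3,1)–2(4,0)≠ 2(3,4)–1(4,4)≠ 2(3,4)–2(4,5)=  → 2/5 unlike.
Row 4: 2(4,0)–1(4,1)≠ 2(4,0)–1(5,0)≠ 2(4,0)–2(5,1)= 1(4,1)–1(4,2)= 1(4,1)–2(5,1)≠ 1(4,1)–2(5,2)≠ 1(4,1)–1(5,0)= 1(4,2)–2(5,2)≠ 1(4,2)–2(5,3)≠ 1(4,2)–2(5,1)≠ 1(4,4)–2(4,5)≠ 1(4,4)–2(5,4)≠ 1(4,4)–1(5,5)= 1(4,4)–2(5,3)≠ 2(4,5)–1(5,5)≠ 2(4,5)–2(5,4)=  → 11/16 unlike.
Row 5: 1(5,0)–2(5,1)≠ 1(5,0)–1(6,0)= 1(5,0)–1(6,1)= 2(5,1)–2(5,2)= 2(5,1)–1(6,1)≠ 2(5,1)–2(6,2)= 2(5,1)–1(6,0)≠ 2(5,2)–2(5,3)= 2(5,2)–2(6,2)= 2(5,2)–2(6,3)= 2(5,2)–1(6,1)≠ 2(5,3)–2(5,4)= 2(5,3)–2(6,3)= 2(5,3)–2(6,4)= 2(5,3)–2(6,2)= 2(5,4)–1(5,5)≠ 2(5,4)–2(6,4)= 2(5,4)–1(6,5)≠ 2(5,4)–2(6,3)= 1(5,5)–1(6,5)= 1(5,5)–2(6,4)≠  → 7/21 unlike.
Row 6: 1(6,0)–1(6,1)= 1(6,1)–2(6,2)≠ 2(6,2)–2(6,3)= 2(6,3)–2(6,4)= 2(6,4)–1(6,5)≠  → 2/5 unlike.
Total adjacent occupied pairs: 73; unlike-type pairs: 38.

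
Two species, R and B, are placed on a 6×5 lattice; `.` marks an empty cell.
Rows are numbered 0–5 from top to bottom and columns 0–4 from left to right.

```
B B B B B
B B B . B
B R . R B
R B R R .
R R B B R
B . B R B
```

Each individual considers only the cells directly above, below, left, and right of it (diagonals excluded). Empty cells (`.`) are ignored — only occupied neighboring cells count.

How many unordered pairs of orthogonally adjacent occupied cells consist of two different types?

Scan each occupied cell's neighbors to the right and below so each pair is counted once.
Row 0: B(0,0)–B(0,1)= B(0,0)–B(1,0)= B(0,1)–B(0,2)= B(0,1)–B(1,1)= B(0,2)–B(0,3)= B(0,2)–B(1,2)= B(0,3)–B(0,4)= B(0,4)–B(1,4)=  → 0/8 unlike.
Row 1: B(1,0)–B(1,1)= B(1,0)–B(2,0)= B(1,1)–B(1,2)= B(1,1)–R(2,1)≠ B(1,4)–B(2,4)=  → 1/5 unlike.
Row 2: B(2,0)–R(2,1)≠ B(2,0)–R(3,0)≠ R(2,1)–B(3,1)≠ R(2,3)–B(2,4)≠ R(2,3)–R(3,3)=  → 4/5 unlike.
Row 3: R(3,0)–B(3,1)≠ R(3,0)–R(4,0)= B(3,1)–R(3,2)≠ B(3,1)–R(4,1)≠ R(3,2)–R(3,3)= R(3,2)–B(4,2)≠ R(3,3)–B(4,3)≠  → 5/7 unlike.
Row 4: R(4,0)–R(4,1)= R(4,0)–B(5,0)≠ R(4,1)–B(4,2)≠ B(4,2)–B(4,3)= B(4,2)–B(5,2)= B(4,3)–R(4,4)≠ B(4,3)–R(5,3)≠ R(4,4)–B(5,4)≠  → 5/8 unlike.
Row 5: B(5,2)–R(5,3)≠ R(5,3)–B(5,4)≠  → 2/2 unlike.
Total adjacent occupied pairs: 35; unlike-type pairs: 17.

17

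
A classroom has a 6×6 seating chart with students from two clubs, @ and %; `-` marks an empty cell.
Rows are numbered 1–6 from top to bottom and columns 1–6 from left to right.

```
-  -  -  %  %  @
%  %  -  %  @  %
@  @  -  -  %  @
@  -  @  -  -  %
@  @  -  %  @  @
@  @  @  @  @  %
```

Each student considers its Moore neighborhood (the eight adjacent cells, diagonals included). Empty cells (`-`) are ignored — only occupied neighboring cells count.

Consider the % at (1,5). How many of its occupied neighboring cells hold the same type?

3

Occupied neighbors of (1,5): (1,4)=%, (1,6)=@, (2,4)=%, (2,5)=@, (2,6)=%.
Same type (%): 3 of 5.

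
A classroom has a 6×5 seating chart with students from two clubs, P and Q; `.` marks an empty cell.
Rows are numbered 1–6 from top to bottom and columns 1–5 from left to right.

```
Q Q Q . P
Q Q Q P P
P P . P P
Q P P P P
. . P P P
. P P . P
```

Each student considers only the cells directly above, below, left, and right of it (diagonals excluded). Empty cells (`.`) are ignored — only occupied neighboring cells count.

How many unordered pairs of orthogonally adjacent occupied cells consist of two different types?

5

Scan each occupied cell's neighbors to the right and below so each pair is counted once.
From row 1: 0 unlike of 6 pairs (running 0/6).
From row 2: 3 unlike of 8 pairs (running 3/14).
From row 3: 1 unlike of 6 pairs (running 4/20).
From row 4: 1 unlike of 7 pairs (running 5/27).
From row 5: 0 unlike of 4 pairs (running 5/31).
From row 6: 0 unlike of 1 pairs (running 5/32).
Total adjacent occupied pairs: 32; unlike-type pairs: 5.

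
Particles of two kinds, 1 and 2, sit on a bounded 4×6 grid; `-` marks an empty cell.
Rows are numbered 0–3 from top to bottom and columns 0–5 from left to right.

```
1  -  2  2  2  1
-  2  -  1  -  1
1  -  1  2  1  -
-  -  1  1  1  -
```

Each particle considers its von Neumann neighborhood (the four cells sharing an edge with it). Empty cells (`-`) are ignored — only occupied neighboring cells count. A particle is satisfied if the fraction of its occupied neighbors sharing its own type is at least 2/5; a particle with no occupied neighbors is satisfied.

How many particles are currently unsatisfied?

Row 0: (0,0)1 0/0 satisfied · (0,2)2 1/1 satisfied · (0,3)2 2/3 satisfied · (0,4)2 1/2 satisfied · (0,5)1 1/2 satisfied
Row 1: (1,1)2 0/0 satisfied · (1,3)1 0/2 not · (1,5)1 1/1 satisfied
Row 2: (2,0)1 0/0 satisfied · (2,2)1 1/2 satisfied · (2,3)2 0/4 not · (2,4)1 1/2 satisfied
Row 3: (3,2)1 2/2 satisfied · (3,3)1 2/3 satisfied · (3,4)1 2/2 satisfied
Unsatisfied: (1,3), (2,3) — 2 in total.

2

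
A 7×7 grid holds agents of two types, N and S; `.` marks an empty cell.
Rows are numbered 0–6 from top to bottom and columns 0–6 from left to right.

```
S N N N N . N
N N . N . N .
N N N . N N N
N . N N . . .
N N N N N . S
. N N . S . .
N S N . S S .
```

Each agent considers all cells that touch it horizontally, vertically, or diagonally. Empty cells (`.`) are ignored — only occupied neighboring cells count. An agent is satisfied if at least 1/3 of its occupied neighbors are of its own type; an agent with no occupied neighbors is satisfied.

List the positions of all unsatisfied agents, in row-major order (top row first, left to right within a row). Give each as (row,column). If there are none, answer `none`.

(0,0), (6,1)

Row 0: (0,0)S 0/3 ✗ · (0,1)N 3/4 ✓ · (0,2)N 4/4 ✓ · (0,3)N 3/3 ✓ · (0,4)N 3/3 ✓ · (0,6)N 1/1 ✓
Row 1: (1,0)N 4/5 ✓ · (1,1)N 6/7 ✓ · (1,3)N 5/5 ✓ · (1,5)N 5/5 ✓
Row 2: (2,0)N 4/4 ✓ · (2,1)N 6/6 ✓ · (2,2)N 5/5 ✓ · (2,4)N 4/4 ✓ · (2,5)N 3/3 ✓ · (2,6)N 2/2 ✓
Row 3: (3,0)N 4/4 ✓ · (3,2)N 6/6 ✓ · (3,3)N 6/6 ✓
Row 4: (4,0)N 3/3 ✓ · (4,1)N 6/6 ✓ · (4,2)N 6/6 ✓ · (4,3)N 5/6 ✓ · (4,4)N 2/3 ✓ · (4,6)S 0/0 ✓
Row 5: (5,1)N 6/7 ✓ · (5,2)N 5/6 ✓ · (5,4)S 2/4 ✓
Row 6: (6,0)N 1/2 ✓ · (6,1)S 0/4 ✗ · (6,2)N 2/3 ✓ · (6,4)S 2/2 ✓ · (6,5)S 2/2 ✓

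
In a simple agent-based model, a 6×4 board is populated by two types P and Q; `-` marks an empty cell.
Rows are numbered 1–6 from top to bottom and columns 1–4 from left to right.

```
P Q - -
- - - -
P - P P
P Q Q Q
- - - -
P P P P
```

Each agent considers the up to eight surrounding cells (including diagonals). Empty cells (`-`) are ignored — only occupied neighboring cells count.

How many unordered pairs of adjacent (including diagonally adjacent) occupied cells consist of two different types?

8

Scan each occupied cell's neighbors to the right and below (and the two forward diagonals) so each pair is counted once.
Row 1: P(1,1)–Q(1,2)≠  → 1/1 unlike.
Row 3: P(3,1)–P(4,1)= P(3,1)–Q(4,2)≠ P(3,3)–P(3,4)= P(3,3)–Q(4,3)≠ P(3,3)–Q(4,4)≠ P(3,3)–Q(4,2)≠ P(3,4)–Q(4,4)≠ P(3,4)–Q(4,3)≠  → 6/8 unlike.
Row 4: P(4,1)–Q(4,2)≠ Q(4,2)–Q(4,3)= Q(4,3)–Q(4,4)=  → 1/3 unlike.
Row 6: P(6,1)–P(6,2)= P(6,2)–P(6,3)= P(6,3)–P(6,4)=  → 0/3 unlike.
Total adjacent occupied pairs: 15; unlike-type pairs: 8.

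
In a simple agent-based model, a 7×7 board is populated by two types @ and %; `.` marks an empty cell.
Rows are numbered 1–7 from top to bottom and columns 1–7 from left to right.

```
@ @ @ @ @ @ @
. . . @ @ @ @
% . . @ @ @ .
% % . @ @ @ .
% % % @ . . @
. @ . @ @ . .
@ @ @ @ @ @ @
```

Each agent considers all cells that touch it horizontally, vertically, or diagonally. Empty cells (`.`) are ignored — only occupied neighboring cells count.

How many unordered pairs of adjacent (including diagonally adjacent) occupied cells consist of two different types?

Scan each occupied cell's neighbors to the right and below (and the two forward diagonals) so each pair is counted once.
Row 1: @(1,1)–@(1,2)= @(1,2)–@(1,3)= @(1,3)–@(1,4)= @(1,3)–@(2,4)= @(1,4)–@(1,5)= @(1,4)–@(2,4)= @(1,4)–@(2,5)= @(1,5)–@(1,6)= @(1,5)–@(2,5)= @(1,5)–@(2,6)= @(1,5)–@(2,4)= @(1,6)–@(1,7)= @(1,6)–@(2,6)= @(1,6)–@(2,7)= @(1,6)–@(2,5)= @(1,7)–@(2,7)= @(1,7)–@(2,6)=  → 0/17 unlike.
Row 2: @(2,4)–@(2,5)= @(2,4)–@(3,4)= @(2,4)–@(3,5)= @(2,5)–@(2,6)= @(2,5)–@(3,5)= @(2,5)–@(3,6)= @(2,5)–@(3,4)= @(2,6)–@(2,7)= @(2,6)–@(3,6)= @(2,6)–@(3,5)= @(2,7)–@(3,6)=  → 0/11 unlike.
Row 3: %(3,1)–%(4,1)= %(3,1)–%(4,2)= @(3,4)–@(3,5)= @(3,4)–@(4,4)= @(3,4)–@(4,5)= @(3,5)–@(3,6)= @(3,5)–@(4,5)= @(3,5)–@(4,6)= @(3,5)–@(4,4)= @(3,6)–@(4,6)= @(3,6)–@(4,5)=  → 0/11 unlike.
Row 4: %(4,1)–%(4,2)= %(4,1)–%(5,1)= %(4,1)–%(5,2)= %(4,2)–%(5,2)= %(4,2)–%(5,3)= %(4,2)–%(5,1)= @(4,4)–@(4,5)= @(4,4)–@(5,4)= @(4,4)–%(5,3)≠ @(4,5)–@(4,6)= @(4,5)–@(5,4)= @(4,6)–@(5,7)=  → 1/12 unlike.
Row 5: %(5,1)–%(5,2)= %(5,1)–@(6,2)≠ %(5,2)–%(5,3)= %(5,2)–@(6,2)≠ %(5,3)–@(5,4)≠ %(5,3)–@(6,4)≠ %(5,3)–@(6,2)≠ @(5,4)–@(6,4)= @(5,4)–@(6,5)=  → 5/9 unlike.
Row 6: @(6,2)–@(7,2)= @(6,2)–@(7,3)= @(6,2)–@(7,1)= @(6,4)–@(6,5)= @(6,4)–@(7,4)= @(6,4)–@(7,5)= @(6,4)–@(7,3)= @(6,5)–@(7,5)= @(6,5)–@(7,6)= @(6,5)–@(7,4)=  → 0/10 unlike.
Row 7: @(7,1)–@(7,2)= @(7,2)–@(7,3)= @(7,3)–@(7,4)= @(7,4)–@(7,5)= @(7,5)–@(7,6)= @(7,6)–@(7,7)=  → 0/6 unlike.
Total adjacent occupied pairs: 76; unlike-type pairs: 6.

6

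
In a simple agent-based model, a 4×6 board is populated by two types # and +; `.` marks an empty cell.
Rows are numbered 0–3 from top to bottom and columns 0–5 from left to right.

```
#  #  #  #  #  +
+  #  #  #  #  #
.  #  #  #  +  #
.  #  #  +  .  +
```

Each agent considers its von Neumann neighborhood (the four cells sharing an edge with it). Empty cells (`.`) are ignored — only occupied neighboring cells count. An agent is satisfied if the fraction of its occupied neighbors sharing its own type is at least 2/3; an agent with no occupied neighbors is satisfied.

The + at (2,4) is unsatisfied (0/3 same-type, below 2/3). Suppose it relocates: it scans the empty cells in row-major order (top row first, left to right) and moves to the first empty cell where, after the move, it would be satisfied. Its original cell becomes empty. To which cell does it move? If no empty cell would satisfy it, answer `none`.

(3,4)

Vacating (2,4). Empty cells in order:
  (2,0): 1/2 same-type → still unsatisfied.
  (3,0): 0/1 same-type → still unsatisfied.
  (3,4): 2/2 same-type → satisfied — stop here.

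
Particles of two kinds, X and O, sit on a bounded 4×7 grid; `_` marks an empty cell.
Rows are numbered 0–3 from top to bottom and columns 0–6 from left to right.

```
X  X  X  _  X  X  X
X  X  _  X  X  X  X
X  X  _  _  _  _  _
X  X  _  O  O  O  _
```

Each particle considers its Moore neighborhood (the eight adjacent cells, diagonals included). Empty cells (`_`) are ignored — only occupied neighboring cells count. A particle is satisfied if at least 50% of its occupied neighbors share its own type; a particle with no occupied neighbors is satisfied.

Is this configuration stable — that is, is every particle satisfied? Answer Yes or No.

(0,0)X 3/3 ✓
(0,1)X 4/4 ✓
(0,2)X 3/3 ✓
(0,4)X 4/4 ✓
(0,5)X 5/5 ✓
(0,6)X 3/3 ✓
(1,0)X 5/5 ✓
(1,1)X 6/6 ✓
(1,3)X 3/3 ✓
(1,4)X 4/4 ✓
(1,5)X 5/5 ✓
(1,6)X 3/3 ✓
(2,0)X 5/5 ✓
(2,1)X 5/5 ✓
(3,0)X 3/3 ✓
(3,1)X 3/3 ✓
(3,3)O 1/1 ✓
(3,4)O 2/2 ✓
(3,5)O 1/1 ✓
All meet the threshold, so the configuration is stable.

Yes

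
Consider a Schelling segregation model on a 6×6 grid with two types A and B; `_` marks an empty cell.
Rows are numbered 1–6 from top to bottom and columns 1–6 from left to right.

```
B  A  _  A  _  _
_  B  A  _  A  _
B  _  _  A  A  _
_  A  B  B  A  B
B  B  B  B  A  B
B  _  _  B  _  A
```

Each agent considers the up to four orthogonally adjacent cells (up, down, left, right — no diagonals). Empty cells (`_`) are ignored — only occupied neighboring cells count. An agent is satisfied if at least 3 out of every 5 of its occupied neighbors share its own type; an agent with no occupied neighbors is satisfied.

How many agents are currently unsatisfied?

(1,1)B 0/1 unhappy
(1,2)A 0/2 unhappy
(1,4)A 0/0 ok
(2,2)B 0/2 unhappy
(2,3)A 0/1 unhappy
(2,5)A 1/1 ok
(3,1)B 0/0 ok
(3,4)A 1/2 unhappy
(3,5)A 3/3 ok
(4,2)A 0/2 unhappy
(4,3)B 2/3 ok
(4,4)B 2/4 unhappy
(4,5)A 2/4 unhappy
(4,6)B 1/2 unhappy
(5,1)B 2/2 ok
(5,2)B 2/3 ok
(5,3)B 3/3 ok
(5,4)B 3/4 ok
(5,5)A 1/3 unhappy
(5,6)B 1/3 unhappy
(6,1)B 1/1 ok
(6,4)B 1/1 ok
(6,6)A 0/1 unhappy
Unsatisfied: (1,1), (1,2), (2,2), (2,3), (3,4), (4,2), (4,4), (4,5), (4,6), (5,5), (5,6), (6,6) — 12 in total.

12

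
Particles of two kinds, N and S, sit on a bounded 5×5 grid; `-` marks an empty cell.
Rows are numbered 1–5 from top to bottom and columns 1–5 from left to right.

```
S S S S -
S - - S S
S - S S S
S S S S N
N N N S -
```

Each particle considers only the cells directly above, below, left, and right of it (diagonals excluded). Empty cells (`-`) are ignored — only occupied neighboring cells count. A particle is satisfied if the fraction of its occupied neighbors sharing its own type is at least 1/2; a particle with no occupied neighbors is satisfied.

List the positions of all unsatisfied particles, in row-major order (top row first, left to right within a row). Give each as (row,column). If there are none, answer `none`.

(4,5), (5,3)

Row 1: (1,1)S 2/2 ✓ · (1,2)S 2/2 ✓ · (1,3)S 2/2 ✓ · (1,4)S 2/2 ✓
Row 2: (2,1)S 2/2 ✓ · (2,4)S 3/3 ✓ · (2,5)S 2/2 ✓
Row 3: (3,1)S 2/2 ✓ · (3,3)S 2/2 ✓ · (3,4)S 4/4 ✓ · (3,5)S 2/3 ✓
Row 4: (4,1)S 2/3 ✓ · (4,2)S 2/3 ✓ · (4,3)S 3/4 ✓ · (4,4)S 3/4 ✓ · (4,5)N 0/2 ✗
Row 5: (5,1)N 1/2 ✓ · (5,2)N 2/3 ✓ · (5,3)N 1/3 ✗ · (5,4)S 1/2 ✓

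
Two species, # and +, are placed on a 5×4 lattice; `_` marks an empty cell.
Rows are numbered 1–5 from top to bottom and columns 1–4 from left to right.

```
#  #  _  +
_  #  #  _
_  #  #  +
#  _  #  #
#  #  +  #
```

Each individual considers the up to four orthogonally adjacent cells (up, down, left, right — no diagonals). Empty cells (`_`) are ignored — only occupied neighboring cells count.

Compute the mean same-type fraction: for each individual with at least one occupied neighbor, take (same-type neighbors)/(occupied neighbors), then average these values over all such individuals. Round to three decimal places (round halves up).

Row 1: (1,1)# 1/1 · (1,2)# 2/2 · (1,4)+ — no occupied neighbors
Row 2: (2,2)# 3/3 · (2,3)# 2/2
Row 3: (3,2)# 2/2 · (3,3)# 3/4 · (3,4)+ 0/2
Row 4: (4,1)# 1/1 · (4,3)# 2/3 · (4,4)# 2/3
Row 5: (5,1)# 2/2 · (5,2)# 1/2 · (5,3)+ 0/3 · (5,4)# 1/2
Sum over 14 individuals: 1/1 + 2/2 + 3/3 + 2/2 + 2/2 + 3/4 + 0/2 + 1/1 + 2/3 + 2/3 + 2/2 + 1/2 + 0/3 + 1/2 = 121/12; mean = 121/12 ÷ 14 = 121/168 = 0.720238… → 0.720.

0.720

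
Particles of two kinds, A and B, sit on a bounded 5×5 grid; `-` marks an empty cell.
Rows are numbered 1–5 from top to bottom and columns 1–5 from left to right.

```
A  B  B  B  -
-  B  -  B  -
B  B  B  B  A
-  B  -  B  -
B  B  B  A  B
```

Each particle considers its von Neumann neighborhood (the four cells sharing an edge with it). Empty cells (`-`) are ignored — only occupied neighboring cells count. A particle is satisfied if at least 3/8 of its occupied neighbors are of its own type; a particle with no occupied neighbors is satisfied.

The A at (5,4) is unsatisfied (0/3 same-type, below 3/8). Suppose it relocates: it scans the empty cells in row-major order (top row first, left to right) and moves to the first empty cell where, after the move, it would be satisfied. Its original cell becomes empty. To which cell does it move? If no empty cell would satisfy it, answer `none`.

Vacating (5,4). Empty cells in order:
  (1,5): 0/1 same-type → still unsatisfied.
  (2,1): 1/3 same-type → still unsatisfied.
  (2,3): 0/4 same-type → still unsatisfied.
  (2,5): 1/2 same-type → satisfied — stop here.

(2,5)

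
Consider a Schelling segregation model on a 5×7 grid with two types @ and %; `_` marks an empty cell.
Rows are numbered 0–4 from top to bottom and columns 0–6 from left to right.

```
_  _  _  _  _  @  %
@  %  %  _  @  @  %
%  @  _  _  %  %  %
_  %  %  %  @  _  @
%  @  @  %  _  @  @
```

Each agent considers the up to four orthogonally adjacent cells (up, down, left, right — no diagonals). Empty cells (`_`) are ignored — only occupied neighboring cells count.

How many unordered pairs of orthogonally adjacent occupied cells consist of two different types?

Scan each occupied cell's neighbors to the right and below so each pair is counted once.
From row 0: 1 unlike of 3 pairs (running 1/3).
From row 1: 6 unlike of 9 pairs (running 7/12).
From row 2: 4 unlike of 6 pairs (running 11/18).
From row 3: 3 unlike of 7 pairs (running 14/25).
From row 4: 2 unlike of 4 pairs (running 16/29).
Total adjacent occupied pairs: 29; unlike-type pairs: 16.

16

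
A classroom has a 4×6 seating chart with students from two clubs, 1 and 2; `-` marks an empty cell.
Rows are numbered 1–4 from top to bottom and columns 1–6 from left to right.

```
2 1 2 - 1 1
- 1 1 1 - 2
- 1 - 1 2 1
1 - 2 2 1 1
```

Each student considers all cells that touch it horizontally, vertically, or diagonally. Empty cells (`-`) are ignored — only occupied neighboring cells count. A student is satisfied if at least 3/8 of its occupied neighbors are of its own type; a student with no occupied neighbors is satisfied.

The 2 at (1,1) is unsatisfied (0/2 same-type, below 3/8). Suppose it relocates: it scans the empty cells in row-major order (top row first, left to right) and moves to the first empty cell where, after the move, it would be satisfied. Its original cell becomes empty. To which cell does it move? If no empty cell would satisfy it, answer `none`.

Vacating (1,1). Empty cells in order:
  (1,4): 1/4 same-type → still unsatisfied.
  (2,1): 0/3 same-type → still unsatisfied.
  (2,5): 2/7 same-type → still unsatisfied.
  (3,1): 0/3 same-type → still unsatisfied.
  (3,3): 2/7 same-type → still unsatisfied.
  (4,2): 1/3 same-type → still unsatisfied.

none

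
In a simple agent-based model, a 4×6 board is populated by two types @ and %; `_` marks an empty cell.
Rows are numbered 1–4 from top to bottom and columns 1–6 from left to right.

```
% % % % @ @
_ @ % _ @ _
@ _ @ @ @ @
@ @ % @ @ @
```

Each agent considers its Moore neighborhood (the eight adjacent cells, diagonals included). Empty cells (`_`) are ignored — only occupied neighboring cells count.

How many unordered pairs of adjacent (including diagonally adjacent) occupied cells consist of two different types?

Scan each occupied cell's neighbors to the right and below (and the two forward diagonals) so each pair is counted once.
Row 1: %(1,1)–%(1,2)= %(1,1)–@(2,2)≠ %(1,2)–%(1,3)= %(1,2)–@(2,2)≠ %(1,2)–%(2,3)= %(1,3)–%(1,4)= %(1,3)–%(2,3)= %(1,3)–@(2,2)≠ %(1,4)–@(1,5)≠ %(1,4)–@(2,5)≠ %(1,4)–%(2,3)= @(1,5)–@(1,6)= @(1,5)–@(2,5)= @(1,6)–@(2,5)=  → 5/14 unlike.
Row 2: @(2,2)–%(2,3)≠ @(2,2)–@(3,3)= @(2,2)–@(3,1)= %(2,3)–@(3,3)≠ %(2,3)–@(3,4)≠ @(2,5)–@(3,5)= @(2,5)–@(3,6)= @(2,5)–@(3,4)=  → 3/8 unlike.
Row 3: @(3,1)–@(4,1)= @(3,1)–@(4,2)= @(3,3)–@(3,4)= @(3,3)–%(4,3)≠ @(3,3)–@(4,4)= @(3,3)–@(4,2)= @(3,4)–@(3,5)= @(3,4)–@(4,4)= @(3,4)–@(4,5)= @(3,4)–%(4,3)≠ @(3,5)–@(3,6)= @(3,5)–@(4,5)= @(3,5)–@(4,6)= @(3,5)–@(4,4)= @(3,6)–@(4,6)= @(3,6)–@(4,5)=  → 2/16 unlike.
Row 4: @(4,1)–@(4,2)= @(4,2)–%(4,3)≠ %(4,3)–@(4,4)≠ @(4,4)–@(4,5)= @(4,5)–@(4,6)=  → 2/5 unlike.
Total adjacent occupied pairs: 43; unlike-type pairs: 12.

12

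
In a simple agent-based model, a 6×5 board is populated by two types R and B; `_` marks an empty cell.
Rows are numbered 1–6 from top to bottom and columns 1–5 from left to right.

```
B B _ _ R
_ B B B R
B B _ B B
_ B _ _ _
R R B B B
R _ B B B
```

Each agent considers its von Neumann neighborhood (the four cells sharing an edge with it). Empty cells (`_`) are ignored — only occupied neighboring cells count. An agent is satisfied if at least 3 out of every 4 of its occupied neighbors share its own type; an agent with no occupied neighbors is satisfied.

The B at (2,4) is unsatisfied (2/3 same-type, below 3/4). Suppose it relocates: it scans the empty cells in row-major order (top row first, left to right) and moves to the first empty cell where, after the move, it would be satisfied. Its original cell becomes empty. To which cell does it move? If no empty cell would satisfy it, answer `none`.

Vacating (2,4). Empty cells in order:
  (1,3): 2/2 same-type → satisfied — stop here.

(1,3)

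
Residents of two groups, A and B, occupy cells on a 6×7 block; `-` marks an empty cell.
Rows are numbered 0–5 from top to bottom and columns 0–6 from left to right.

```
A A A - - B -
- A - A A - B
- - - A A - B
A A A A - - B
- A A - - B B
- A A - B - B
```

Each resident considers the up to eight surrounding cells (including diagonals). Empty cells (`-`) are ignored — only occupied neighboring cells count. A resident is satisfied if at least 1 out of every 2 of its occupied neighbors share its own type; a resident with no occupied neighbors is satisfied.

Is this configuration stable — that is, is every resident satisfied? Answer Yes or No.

Yes

Row 0: (0,0)A 2/2 satisfied · (0,1)A 3/3 satisfied · (0,2)A 3/3 satisfied · (0,5)B 1/2 satisfied
Row 1: (1,1)A 3/3 satisfied · (1,3)A 4/4 satisfied · (1,4)A 3/4 satisfied · (1,6)B 2/2 satisfied
Row 2: (2,3)A 5/5 satisfied · (2,4)A 4/4 satisfied · (2,6)B 2/2 satisfied
Row 3: (3,0)A 2/2 satisfied · (3,1)A 4/4 satisfied · (3,2)A 5/5 satisfied · (3,3)A 4/4 satisfied · (3,6)B 3/3 satisfied
Row 4: (4,1)A 6/6 satisfied · (4,2)A 6/6 satisfied · (4,5)B 4/4 satisfied · (4,6)B 3/3 satisfied
Row 5: (5,1)A 3/3 satisfied · (5,2)A 3/3 satisfied · (5,4)B 1/1 satisfied · (5,6)B 2/2 satisfied
All meet the threshold, so the configuration is stable.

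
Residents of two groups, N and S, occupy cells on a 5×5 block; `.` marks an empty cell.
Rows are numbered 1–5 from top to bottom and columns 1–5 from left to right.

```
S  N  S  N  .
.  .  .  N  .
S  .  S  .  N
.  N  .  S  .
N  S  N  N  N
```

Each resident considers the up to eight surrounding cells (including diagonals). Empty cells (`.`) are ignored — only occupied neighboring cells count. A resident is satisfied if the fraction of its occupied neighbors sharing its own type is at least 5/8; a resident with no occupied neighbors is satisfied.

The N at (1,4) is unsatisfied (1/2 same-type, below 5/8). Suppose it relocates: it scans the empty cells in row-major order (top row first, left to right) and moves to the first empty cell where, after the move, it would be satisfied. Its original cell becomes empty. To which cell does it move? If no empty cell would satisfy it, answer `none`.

Vacating (1,4). Empty cells in order:
  (1,5): 1/1 same-type → satisfied — stop here.

(1,5)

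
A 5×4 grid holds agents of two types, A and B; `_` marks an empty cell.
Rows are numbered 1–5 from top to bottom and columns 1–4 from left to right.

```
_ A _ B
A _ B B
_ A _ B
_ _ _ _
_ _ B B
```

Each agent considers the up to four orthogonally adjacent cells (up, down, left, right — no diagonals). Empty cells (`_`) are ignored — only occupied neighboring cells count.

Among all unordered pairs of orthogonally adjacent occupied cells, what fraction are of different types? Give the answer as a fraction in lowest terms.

0/1

Scan each occupied cell's neighbors to the right and below so each pair is counted once.
From row 1: 0 unlike of 1 pairs (running 0/1).
From row 2: 0 unlike of 2 pairs (running 0/3).
From row 5: 0 unlike of 1 pairs (running 0/4).
Total adjacent occupied pairs: 4; unlike-type pairs: 0.
0/4 reduces to 0/1.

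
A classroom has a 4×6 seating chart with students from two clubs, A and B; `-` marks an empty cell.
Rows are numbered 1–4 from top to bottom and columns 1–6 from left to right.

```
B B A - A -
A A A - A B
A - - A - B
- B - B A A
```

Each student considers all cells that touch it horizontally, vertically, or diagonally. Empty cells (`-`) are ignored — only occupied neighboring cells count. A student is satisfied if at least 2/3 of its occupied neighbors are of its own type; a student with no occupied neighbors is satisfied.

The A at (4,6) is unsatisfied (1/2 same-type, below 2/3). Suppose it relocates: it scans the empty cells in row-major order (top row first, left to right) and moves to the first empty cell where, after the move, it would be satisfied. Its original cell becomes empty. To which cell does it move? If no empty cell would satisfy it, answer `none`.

Vacating (4,6). Empty cells in order:
  (1,4): 4/4 same-type → satisfied — stop here.

(1,4)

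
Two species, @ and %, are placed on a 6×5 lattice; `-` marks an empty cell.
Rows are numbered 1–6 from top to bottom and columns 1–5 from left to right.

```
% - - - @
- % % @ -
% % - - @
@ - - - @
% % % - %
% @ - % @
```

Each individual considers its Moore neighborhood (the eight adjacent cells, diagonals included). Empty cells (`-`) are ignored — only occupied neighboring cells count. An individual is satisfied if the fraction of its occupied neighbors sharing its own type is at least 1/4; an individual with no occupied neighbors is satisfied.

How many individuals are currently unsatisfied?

3

(1,1)% 1/1 ok
(1,5)@ 1/1 ok
(2,2)% 4/4 ok
(2,3)% 2/3 ok
(2,4)@ 2/3 ok
(3,1)% 2/3 ok
(3,2)% 3/4 ok
(3,5)@ 2/2 ok
(4,1)@ 0/4 unhappy
(4,5)@ 1/2 ok
(5,1)% 2/4 ok
(5,2)% 3/5 ok
(5,3)% 2/3 ok
(5,5)% 1/3 ok
(6,1)% 2/3 ok
(6,2)@ 0/4 unhappy
(6,4)% 2/3 ok
(6,5)@ 0/2 unhappy
Unsatisfied: (4,1), (6,2), (6,5) — 3 in total.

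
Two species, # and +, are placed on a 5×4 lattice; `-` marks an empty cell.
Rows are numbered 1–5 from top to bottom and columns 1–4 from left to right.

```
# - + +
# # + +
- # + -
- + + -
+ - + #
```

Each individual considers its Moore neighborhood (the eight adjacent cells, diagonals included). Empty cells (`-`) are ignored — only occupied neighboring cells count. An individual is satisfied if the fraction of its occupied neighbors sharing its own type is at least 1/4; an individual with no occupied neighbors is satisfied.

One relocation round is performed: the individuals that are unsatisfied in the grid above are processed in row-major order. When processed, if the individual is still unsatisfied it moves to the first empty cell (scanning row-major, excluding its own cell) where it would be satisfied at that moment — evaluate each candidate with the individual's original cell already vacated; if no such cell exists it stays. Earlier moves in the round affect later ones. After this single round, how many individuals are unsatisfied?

Initially unsatisfied (in order): (5,4).
  (5,4) → (1,2).
Resulting grid:
# # + +
# # + +
- # + -
- + + -
+ - + -
All satisfied now.

0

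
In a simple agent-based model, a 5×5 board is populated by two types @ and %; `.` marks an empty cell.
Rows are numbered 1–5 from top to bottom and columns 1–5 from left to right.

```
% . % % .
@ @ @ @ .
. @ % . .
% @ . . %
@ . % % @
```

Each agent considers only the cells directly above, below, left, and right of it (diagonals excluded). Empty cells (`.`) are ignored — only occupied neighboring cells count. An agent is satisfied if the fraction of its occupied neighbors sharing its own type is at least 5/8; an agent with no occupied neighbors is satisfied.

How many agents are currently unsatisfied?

13

(1,1)% 0/1 not
(1,3)% 1/2 not
(1,4)% 1/2 not
(2,1)@ 1/2 not
(2,2)@ 3/3 satisfied
(2,3)@ 2/4 not
(2,4)@ 1/2 not
(3,2)@ 2/3 satisfied
(3,3)% 0/2 not
(4,1)% 0/2 not
(4,2)@ 1/2 not
(4,5)% 0/1 not
(5,1)@ 0/1 not
(5,3)% 1/1 satisfied
(5,4)% 1/2 not
(5,5)@ 0/2 not
Unsatisfied: (1,1), (1,3), (1,4), (2,1), (2,3), (2,4), (3,3), (4,1), (4,2), (4,5), (5,1), (5,4), (5,5) — 13 in total.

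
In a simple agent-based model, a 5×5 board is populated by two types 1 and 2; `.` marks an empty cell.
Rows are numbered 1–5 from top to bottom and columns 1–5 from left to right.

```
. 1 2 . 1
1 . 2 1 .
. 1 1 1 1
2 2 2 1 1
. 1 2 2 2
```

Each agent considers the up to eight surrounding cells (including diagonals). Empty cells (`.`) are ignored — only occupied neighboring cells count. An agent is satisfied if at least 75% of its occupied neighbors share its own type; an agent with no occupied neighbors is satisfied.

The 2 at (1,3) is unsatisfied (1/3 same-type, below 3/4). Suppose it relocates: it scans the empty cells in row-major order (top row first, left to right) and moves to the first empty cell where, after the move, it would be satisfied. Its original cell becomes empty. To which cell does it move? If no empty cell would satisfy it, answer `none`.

Vacating (1,3). Empty cells in order:
  (1,1): 0/2 same-type → still unsatisfied.
  (1,4): 1/3 same-type → still unsatisfied.
  (2,2): 1/5 same-type → still unsatisfied.
  (2,5): 0/4 same-type → still unsatisfied.
  (3,1): 2/4 same-type → still unsatisfied.
  (5,1): 2/3 same-type → still unsatisfied.

none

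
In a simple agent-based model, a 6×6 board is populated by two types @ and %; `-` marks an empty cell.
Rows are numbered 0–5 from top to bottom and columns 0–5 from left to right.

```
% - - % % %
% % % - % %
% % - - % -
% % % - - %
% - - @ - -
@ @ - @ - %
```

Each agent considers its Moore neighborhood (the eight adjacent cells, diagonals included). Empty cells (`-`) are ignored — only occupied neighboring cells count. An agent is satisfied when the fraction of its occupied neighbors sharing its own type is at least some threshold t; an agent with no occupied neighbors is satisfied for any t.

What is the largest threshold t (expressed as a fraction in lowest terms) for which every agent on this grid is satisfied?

1/2

(0,0)% 2/2
(0,3)% 3/3
(0,4)% 4/4
(0,5)% 3/3
(1,0)% 4/4
(1,1)% 5/5
(1,2)% 3/3
(1,4)% 5/5
(1,5)% 4/4
(2,0)% 5/5
(2,1)% 7/7
(2,4)% 3/3
(3,0)% 4/4
(3,1)% 5/5
(3,2)% 2/3
(3,5)% 1/1
(4,0)% 2/4
(4,3)@ 1/2
(5,0)@ 1/2
(5,1)@ 1/2
(5,3)@ 1/1
(5,5)% — no occupied neighbors
The smallest same-type fraction is 2/4 at (4,0), which reduces to 1/2. Any threshold above that leaves this agent unsatisfied.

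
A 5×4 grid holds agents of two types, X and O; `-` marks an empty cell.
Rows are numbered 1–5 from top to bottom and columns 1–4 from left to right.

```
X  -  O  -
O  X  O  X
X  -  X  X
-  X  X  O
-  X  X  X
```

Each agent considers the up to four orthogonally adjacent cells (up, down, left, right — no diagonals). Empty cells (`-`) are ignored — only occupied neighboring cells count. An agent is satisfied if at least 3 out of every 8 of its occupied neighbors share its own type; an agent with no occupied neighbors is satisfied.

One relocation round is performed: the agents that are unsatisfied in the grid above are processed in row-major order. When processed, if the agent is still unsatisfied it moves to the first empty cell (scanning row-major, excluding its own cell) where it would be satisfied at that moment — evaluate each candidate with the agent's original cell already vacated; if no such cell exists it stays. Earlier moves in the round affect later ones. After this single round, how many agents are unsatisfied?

Initially unsatisfied (in order): (1,1), (2,1), (2,2), (2,3), (3,1), (4,4).
  (1,1) → (1,2).
  (2,1) → (1,4).
  (2,2): now satisfied by earlier moves; stays.
  (2,3): no empty cell satisfies it; stays.
  (3,1): now satisfied by earlier moves; stays.
  (4,4): no empty cell satisfies it; stays.
Resulting grid:
- X O O
- X O X
X - X X
- X X O
- X X X
Unsatisfied now: (2,3), (2,4), (4,4).

3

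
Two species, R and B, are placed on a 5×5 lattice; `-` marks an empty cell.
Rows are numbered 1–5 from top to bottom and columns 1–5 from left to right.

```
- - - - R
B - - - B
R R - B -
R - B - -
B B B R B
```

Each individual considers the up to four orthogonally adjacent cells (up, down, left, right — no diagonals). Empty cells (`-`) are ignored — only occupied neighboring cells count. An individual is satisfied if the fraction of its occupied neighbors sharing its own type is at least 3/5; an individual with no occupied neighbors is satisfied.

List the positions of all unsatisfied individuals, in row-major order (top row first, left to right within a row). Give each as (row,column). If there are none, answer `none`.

(1,5), (2,1), (2,5), (4,1), (5,1), (5,4), (5,5)

Row 1: (1,5)R 0/1 ✗
Row 2: (2,1)B 0/1 ✗ · (2,5)B 0/1 ✗
Row 3: (3,1)R 2/3 ✓ · (3,2)R 1/1 ✓ · (3,4)B 0/0 ✓
Row 4: (4,1)R 1/2 ✗ · (4,3)B 1/1 ✓
Row 5: (5,1)B 1/2 ✗ · (5,2)B 2/2 ✓ · (5,3)B 2/3 ✓ · (5,4)R 0/2 ✗ · (5,5)B 0/1 ✗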